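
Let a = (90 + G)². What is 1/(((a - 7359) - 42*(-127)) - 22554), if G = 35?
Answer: -1/8954 ≈ -0.00011168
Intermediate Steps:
a = 15625 (a = (90 + 35)² = 125² = 15625)
1/(((a - 7359) - 42*(-127)) - 22554) = 1/(((15625 - 7359) - 42*(-127)) - 22554) = 1/((8266 + 5334) - 22554) = 1/(13600 - 22554) = 1/(-8954) = -1/8954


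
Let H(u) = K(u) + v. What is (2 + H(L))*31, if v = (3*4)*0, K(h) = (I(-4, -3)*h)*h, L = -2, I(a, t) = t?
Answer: -310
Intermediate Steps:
K(h) = -3*h**2 (K(h) = (-3*h)*h = -3*h**2)
v = 0 (v = 12*0 = 0)
H(u) = -3*u**2 (H(u) = -3*u**2 + 0 = -3*u**2)
(2 + H(L))*31 = (2 - 3*(-2)**2)*31 = (2 - 3*4)*31 = (2 - 12)*31 = -10*31 = -310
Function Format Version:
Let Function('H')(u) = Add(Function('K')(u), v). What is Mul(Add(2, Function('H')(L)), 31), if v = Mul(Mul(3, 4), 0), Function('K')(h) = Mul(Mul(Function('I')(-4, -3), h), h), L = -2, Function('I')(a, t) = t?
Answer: -310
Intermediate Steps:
Function('K')(h) = Mul(-3, Pow(h, 2)) (Function('K')(h) = Mul(Mul(-3, h), h) = Mul(-3, Pow(h, 2)))
v = 0 (v = Mul(12, 0) = 0)
Function('H')(u) = Mul(-3, Pow(u, 2)) (Function('H')(u) = Add(Mul(-3, Pow(u, 2)), 0) = Mul(-3, Pow(u, 2)))
Mul(Add(2, Function('H')(L)), 31) = Mul(Add(2, Mul(-3, Pow(-2, 2))), 31) = Mul(Add(2, Mul(-3, 4)), 31) = Mul(Add(2, -12), 31) = Mul(-10, 31) = -310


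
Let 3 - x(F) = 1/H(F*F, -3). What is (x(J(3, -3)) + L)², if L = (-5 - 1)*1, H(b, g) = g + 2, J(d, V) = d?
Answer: 4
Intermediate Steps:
H(b, g) = 2 + g
x(F) = 4 (x(F) = 3 - 1/(2 - 3) = 3 - 1/(-1) = 3 - (-1) = 3 - 1*(-1) = 3 + 1 = 4)
L = -6 (L = -6*1 = -6)
(x(J(3, -3)) + L)² = (4 - 6)² = (-2)² = 4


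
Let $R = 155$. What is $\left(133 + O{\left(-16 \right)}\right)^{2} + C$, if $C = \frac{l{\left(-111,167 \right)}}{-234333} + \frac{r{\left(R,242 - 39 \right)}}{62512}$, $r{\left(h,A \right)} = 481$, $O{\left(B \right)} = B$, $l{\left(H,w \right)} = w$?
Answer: $\frac{200525123000413}{14648624496} \approx 13689.0$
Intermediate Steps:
$C = \frac{102274669}{14648624496}$ ($C = \frac{167}{-234333} + \frac{481}{62512} = 167 \left(- \frac{1}{234333}\right) + 481 \cdot \frac{1}{62512} = - \frac{167}{234333} + \frac{481}{62512} = \frac{102274669}{14648624496} \approx 0.0069819$)
$\left(133 + O{\left(-16 \right)}\right)^{2} + C = \left(133 - 16\right)^{2} + \frac{102274669}{14648624496} = 117^{2} + \frac{102274669}{14648624496} = 13689 + \frac{102274669}{14648624496} = \frac{200525123000413}{14648624496}$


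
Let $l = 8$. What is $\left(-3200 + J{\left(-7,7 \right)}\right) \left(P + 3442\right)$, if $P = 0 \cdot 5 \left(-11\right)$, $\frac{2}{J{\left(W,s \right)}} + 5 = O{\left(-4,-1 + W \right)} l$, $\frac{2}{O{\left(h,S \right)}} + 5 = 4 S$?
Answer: $- \frac{2214149108}{201} \approx -1.1016 \cdot 10^{7}$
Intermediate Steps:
$O{\left(h,S \right)} = \frac{2}{-5 + 4 S}$
$J{\left(W,s \right)} = \frac{2}{-5 + \frac{16}{-9 + 4 W}}$ ($J{\left(W,s \right)} = \frac{2}{-5 + \frac{2}{-5 + 4 \left(-1 + W\right)} 8} = \frac{2}{-5 + \frac{2}{-5 + \left(-4 + 4 W\right)} 8} = \frac{2}{-5 + \frac{2}{-9 + 4 W} 8} = \frac{2}{-5 + \frac{16}{-9 + 4 W}}$)
$P = 0$ ($P = 0 \left(-11\right) = 0$)
$\left(-3200 + J{\left(-7,7 \right)}\right) \left(P + 3442\right) = \left(-3200 + \frac{2 \left(9 - -28\right)}{-61 + 20 \left(-7\right)}\right) \left(0 + 3442\right) = \left(-3200 + \frac{2 \left(9 + 28\right)}{-61 - 140}\right) 3442 = \left(-3200 + 2 \frac{1}{-201} \cdot 37\right) 3442 = \left(-3200 + 2 \left(- \frac{1}{201}\right) 37\right) 3442 = \left(-3200 - \frac{74}{201}\right) 3442 = \left(- \frac{643274}{201}\right) 3442 = - \frac{2214149108}{201}$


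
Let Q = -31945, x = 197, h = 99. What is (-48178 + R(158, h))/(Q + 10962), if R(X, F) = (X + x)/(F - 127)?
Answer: 1349339/587524 ≈ 2.2967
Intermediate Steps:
R(X, F) = (197 + X)/(-127 + F) (R(X, F) = (X + 197)/(F - 127) = (197 + X)/(-127 + F))
(-48178 + R(158, h))/(Q + 10962) = (-48178 + (197 + 158)/(-127 + 99))/(-31945 + 10962) = (-48178 + 355/(-28))/(-20983) = (-48178 - 1/28*355)*(-1/20983) = (-48178 - 355/28)*(-1/20983) = -1349339/28*(-1/20983) = 1349339/587524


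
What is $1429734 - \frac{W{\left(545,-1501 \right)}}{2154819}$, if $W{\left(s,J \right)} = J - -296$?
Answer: $\frac{3080817989351}{2154819} \approx 1.4297 \cdot 10^{6}$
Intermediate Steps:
$W{\left(s,J \right)} = 296 + J$ ($W{\left(s,J \right)} = J + 296 = 296 + J$)
$1429734 - \frac{W{\left(545,-1501 \right)}}{2154819} = 1429734 - \frac{296 - 1501}{2154819} = 1429734 - \left(-1205\right) \frac{1}{2154819} = 1429734 - - \frac{1205}{2154819} = 1429734 + \frac{1205}{2154819} = \frac{3080817989351}{2154819}$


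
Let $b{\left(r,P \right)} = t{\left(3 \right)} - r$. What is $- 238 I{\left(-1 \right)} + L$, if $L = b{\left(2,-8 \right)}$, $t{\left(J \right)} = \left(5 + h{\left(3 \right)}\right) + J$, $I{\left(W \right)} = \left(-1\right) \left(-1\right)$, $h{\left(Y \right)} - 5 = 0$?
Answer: $-227$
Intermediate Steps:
$h{\left(Y \right)} = 5$ ($h{\left(Y \right)} = 5 + 0 = 5$)
$I{\left(W \right)} = 1$
$t{\left(J \right)} = 10 + J$ ($t{\left(J \right)} = \left(5 + 5\right) + J = 10 + J$)
$b{\left(r,P \right)} = 13 - r$ ($b{\left(r,P \right)} = \left(10 + 3\right) - r = 13 - r$)
$L = 11$ ($L = 13 - 2 = 11$)
$- 238 I{\left(-1 \right)} + L = \left(-238\right) 1 + 11 = -238 + 11 = -227$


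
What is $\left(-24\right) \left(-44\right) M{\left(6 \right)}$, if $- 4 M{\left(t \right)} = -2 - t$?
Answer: $2112$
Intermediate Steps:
$M{\left(t \right)} = \frac{1}{2} + \frac{t}{4}$ ($M{\left(t \right)} = - \frac{-2 - t}{4} = \frac{1}{2} + \frac{t}{4}$)
$\left(-24\right) \left(-44\right) M{\left(6 \right)} = \left(-24\right) \left(-44\right) \left(\frac{1}{2} + \frac{1}{4} \cdot 6\right) = 1056 \left(\frac{1}{2} + \frac{3}{2}\right) = 1056 \cdot 2 = 2112$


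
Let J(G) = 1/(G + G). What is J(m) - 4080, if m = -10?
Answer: -81601/20 ≈ -4080.1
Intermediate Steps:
J(G) = 1/(2*G)
J(m) - 4080 = (½)/(-10) - 4080 = (½)*(-⅒) - 4080 = -1/20 - 4080 = -81601/20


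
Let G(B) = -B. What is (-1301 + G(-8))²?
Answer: 1671849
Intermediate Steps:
(-1301 + G(-8))² = (-1301 - 1*(-8))² = (-1301 + 8)² = (-1293)² = 1671849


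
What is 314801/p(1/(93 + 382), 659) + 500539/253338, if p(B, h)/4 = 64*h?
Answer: 82096993597/21369566976 ≈ 3.8418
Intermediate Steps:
p(B, h) = 256*h (p(B, h) = 4*(64*h) = 256*h)
314801/p(1/(93 + 382), 659) + 500539/253338 = 314801/((256*659)) + 500539/253338 = 314801/168704 + 500539*(1/253338) = 314801*(1/168704) + 500539/253338 = 314801/168704 + 500539/253338 = 82096993597/21369566976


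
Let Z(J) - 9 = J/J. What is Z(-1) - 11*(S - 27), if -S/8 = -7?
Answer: -309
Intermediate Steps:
S = 56 (S = -8*(-7) = 56)
Z(J) = 10 (Z(J) = 9 + J/J = 9 + 1 = 10)
Z(-1) - 11*(S - 27) = 10 - 11*(56 - 27) = 10 - 11*29 = 10 - 319 = -309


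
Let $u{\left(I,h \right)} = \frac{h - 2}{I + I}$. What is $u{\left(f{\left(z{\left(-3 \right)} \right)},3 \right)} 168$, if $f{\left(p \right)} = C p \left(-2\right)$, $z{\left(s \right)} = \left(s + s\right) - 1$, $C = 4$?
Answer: $\frac{3}{2} \approx 1.5$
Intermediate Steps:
$z{\left(s \right)} = -1 + 2 s$ ($z{\left(s \right)} = 2 s - 1 = -1 + 2 s$)
$f{\left(p \right)} = - 8 p$ ($f{\left(p \right)} = 4 p \left(-2\right) = - 8 p$)
$u{\left(I,h \right)} = \frac{-2 + h}{2 I}$
$u{\left(f{\left(z{\left(-3 \right)} \right)},3 \right)} 168 = \frac{-2 + 3}{2 \left(- 8 \left(-1 + 2 \left(-3\right)\right)\right)} 168 = \frac{1}{2} \frac{1}{\left(-8\right) \left(-1 - 6\right)} 1 \cdot 168 = \frac{1}{2} \frac{1}{\left(-8\right) \left(-7\right)} 1 \cdot 168 = \frac{1}{2} \cdot \frac{1}{56} \cdot 1 \cdot 168 = \frac{1}{112} \cdot 168 = \frac{3}{2}$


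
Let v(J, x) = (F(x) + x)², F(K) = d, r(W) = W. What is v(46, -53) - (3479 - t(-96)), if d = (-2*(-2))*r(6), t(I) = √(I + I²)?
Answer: -2638 + 4*√570 ≈ -2542.5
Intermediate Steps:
d = 24 (d = -2*(-2)*6 = 4*6 = 24)
F(K) = 24
v(J, x) = (24 + x)²
v(46, -53) - (3479 - t(-96)) = (24 - 53)² - (3479 - √(-96*(1 - 96))) = (-29)² - (3479 - √(-96*(-95))) = 841 - (3479 - √9120) = 841 - (3479 - 4*√570) = 841 + (-3479 + 4*√570) = -2638 + 4*√570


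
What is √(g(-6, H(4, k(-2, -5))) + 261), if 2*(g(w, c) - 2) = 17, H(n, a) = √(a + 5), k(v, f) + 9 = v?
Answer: √1086/2 ≈ 16.477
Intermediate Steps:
k(v, f) = -9 + v
H(n, a) = √(5 + a)
g(w, c) = 21/2 (g(w, c) = 2 + (½)*17 = 2 + 17/2 = 21/2)
√(g(-6, H(4, k(-2, -5))) + 261) = √(21/2 + 261) = √(543/2) = √1086/2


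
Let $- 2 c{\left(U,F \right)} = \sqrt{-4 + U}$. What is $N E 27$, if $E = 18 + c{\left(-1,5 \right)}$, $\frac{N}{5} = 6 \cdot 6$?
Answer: $87480 - 2430 i \sqrt{5} \approx 87480.0 - 5433.6 i$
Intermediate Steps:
$c{\left(U,F \right)} = - \frac{\sqrt{-4 + U}}{2}$
$N = 180$ ($N = 5 \cdot 6 \cdot 6 = 5 \cdot 36 = 180$)
$E = 18 - \frac{i \sqrt{5}}{2}$ ($E = 18 - \frac{\sqrt{-4 - 1}}{2} = 18 - \frac{\sqrt{-5}}{2} = 18 - \frac{i \sqrt{5}}{2} \approx 18.0 - 1.118 i$)
$N E 27 = 180 \left(18 - \frac{i \sqrt{5}}{2}\right) 27 = \left(3240 - 90 i \sqrt{5}\right) 27 = 87480 - 2430 i \sqrt{5}$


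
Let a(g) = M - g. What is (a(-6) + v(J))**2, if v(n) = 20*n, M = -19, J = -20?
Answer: 170569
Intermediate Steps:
a(g) = -19 - g
(a(-6) + v(J))**2 = ((-19 - 1*(-6)) + 20*(-20))**2 = ((-19 + 6) - 400)**2 = (-13 - 400)**2 = (-413)**2 = 170569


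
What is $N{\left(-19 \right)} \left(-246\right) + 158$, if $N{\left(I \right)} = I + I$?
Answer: $9506$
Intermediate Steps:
$N{\left(I \right)} = 2 I$
$N{\left(-19 \right)} \left(-246\right) + 158 = 2 \left(-19\right) \left(-246\right) + 158 = \left(-38\right) \left(-246\right) + 158 = 9348 + 158 = 9506$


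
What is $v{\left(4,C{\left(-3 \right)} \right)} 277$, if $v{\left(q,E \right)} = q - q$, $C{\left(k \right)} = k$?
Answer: $0$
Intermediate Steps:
$v{\left(q,E \right)} = 0$
$v{\left(4,C{\left(-3 \right)} \right)} 277 = 0 \cdot 277 = 0$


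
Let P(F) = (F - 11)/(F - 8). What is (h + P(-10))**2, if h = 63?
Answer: 148225/36 ≈ 4117.4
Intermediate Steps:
P(F) = (-11 + F)/(-8 + F)
(h + P(-10))**2 = (63 + (-11 - 10)/(-8 - 10))**2 = (63 - 21/(-18))**2 = (63 - 1/18*(-21))**2 = (63 + 7/6)**2 = (385/6)**2 = 148225/36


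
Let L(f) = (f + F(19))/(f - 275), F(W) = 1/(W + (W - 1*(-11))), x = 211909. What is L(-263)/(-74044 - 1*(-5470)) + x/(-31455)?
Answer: -63846405222737/9477117778590 ≈ -6.7369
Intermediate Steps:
F(W) = 1/(11 + 2*W) (F(W) = 1/(W + (W + 11)) = 1/(W + (11 + W)) = 1/(11 + 2*W))
L(f) = (1/49 + f)/(-275 + f) (L(f) = (f + 1/(11 + 2*19))/(f - 275) = (f + 1/(11 + 38))/(-275 + f) = (f + 1/49)/(-275 + f) = (1/49 + f)/(-275 + f))
L(-263)/(-74044 - 1*(-5470)) + x/(-31455) = ((1/49 - 263)/(-275 - 263))/(-74044 - 1*(-5470)) + 211909/(-31455) = (-12886/49/(-538))/(-74044 + 5470) + 211909*(-1/31455) = -1/538*(-12886/49)/(-68574) - 211909/31455 = (6443/13181)*(-1/68574) - 211909/31455 = -6443/903873894 - 211909/31455 = -63846405222737/9477117778590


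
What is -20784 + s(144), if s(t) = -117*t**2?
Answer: -2446896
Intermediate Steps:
-20784 + s(144) = -20784 - 117*144**2 = -20784 - 117*20736 = -20784 - 2426112 = -2446896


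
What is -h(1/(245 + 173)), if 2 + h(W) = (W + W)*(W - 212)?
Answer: 263339/87362 ≈ 3.0143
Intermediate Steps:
h(W) = -2 + 2*W*(-212 + W) (h(W) = -2 + (W + W)*(W - 212) = -2 + (2*W)*(-212 + W) = -2 + 2*W*(-212 + W))
-h(1/(245 + 173)) = -(-2 - 424/(245 + 173) + 2*(1/(245 + 173))**2) = -(-2 - 424/418 + 2*(1/418)**2) = -(-2 - 424*1/418 + 2*(1/418)**2) = -(-2 - 212/209 + 2*(1/174724)) = -(-2 - 212/209 + 1/87362) = -1*(-263339/87362) = 263339/87362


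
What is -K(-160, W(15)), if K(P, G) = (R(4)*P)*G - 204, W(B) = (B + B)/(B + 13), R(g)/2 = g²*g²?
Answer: 615828/7 ≈ 87975.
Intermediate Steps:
R(g) = 2*g⁴ (R(g) = 2*(g²*g²) = 2*g⁴)
W(B) = 2*B/(13 + B) (W(B) = (2*B)/(13 + B) = 2*B/(13 + B))
K(P, G) = -204 + 512*G*P (K(P, G) = ((2*4⁴)*P)*G - 204 = ((2*256)*P)*G - 204 = (512*P)*G - 204 = 512*G*P - 204 = -204 + 512*G*P)
-K(-160, W(15)) = -(-204 + 512*(2*15/(13 + 15))*(-160)) = -(-204 + 512*(2*15/28)*(-160)) = -(-204 + 512*(2*15*(1/28))*(-160)) = -(-204 + 512*(15/14)*(-160)) = -(-204 - 614400/7) = -1*(-615828/7) = 615828/7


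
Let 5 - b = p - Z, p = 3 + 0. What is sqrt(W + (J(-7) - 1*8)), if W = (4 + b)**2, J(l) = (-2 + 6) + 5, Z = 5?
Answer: sqrt(122) ≈ 11.045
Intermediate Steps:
p = 3
b = 7 (b = 5 - (3 - 1*5) = 5 - (3 - 5) = 5 - 1*(-2) = 5 + 2 = 7)
J(l) = 9 (J(l) = 4 + 5 = 9)
W = 121 (W = (4 + 7)**2 = 11**2 = 121)
sqrt(W + (J(-7) - 1*8)) = sqrt(121 + (9 - 1*8)) = sqrt(121 + (9 - 8)) = sqrt(121 + 1) = sqrt(122)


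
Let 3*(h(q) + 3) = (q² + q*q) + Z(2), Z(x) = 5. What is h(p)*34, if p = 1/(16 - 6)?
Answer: -3383/75 ≈ -45.107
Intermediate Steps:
p = ⅒ (p = 1/10 = ⅒ ≈ 0.10000)
h(q) = -4/3 + 2*q²/3 (h(q) = -3 + ((q² + q*q) + 5)/3 = -3 + ((q² + q²) + 5)/3 = -3 + (2*q² + 5)/3 = -3 + (5 + 2*q²)/3 = -3 + (5/3 + 2*q²/3) = -4/3 + 2*q²/3)
h(p)*34 = (-4/3 + 2*(⅒)²/3)*34 = (-4/3 + (⅔)*(1/100))*34 = (-4/3 + 1/150)*34 = -199/150*34 = -3383/75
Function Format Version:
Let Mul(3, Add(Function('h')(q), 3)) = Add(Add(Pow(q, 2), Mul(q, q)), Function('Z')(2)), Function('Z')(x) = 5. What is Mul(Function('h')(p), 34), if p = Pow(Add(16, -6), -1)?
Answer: Rational(-3383, 75) ≈ -45.107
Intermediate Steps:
p = Rational(1, 10) (p = Pow(10, -1) = Rational(1, 10) ≈ 0.10000)
Function('h')(q) = Add(Rational(-4, 3), Mul(Rational(2, 3), Pow(q, 2))) (Function('h')(q) = Add(-3, Mul(Rational(1, 3), Add(Add(Pow(q, 2), Mul(q, q)), 5))) = Add(-3, Mul(Rational(1, 3), Add(Add(Pow(q, 2), Pow(q, 2)), 5))) = Add(-3, Mul(Rational(1, 3), Add(Mul(2, Pow(q, 2)), 5))) = Add(-3, Mul(Rational(1, 3), Add(5, Mul(2, Pow(q, 2))))) = Add(-3, Add(Rational(5, 3), Mul(Rational(2, 3), Pow(q, 2)))) = Add(Rational(-4, 3), Mul(Rational(2, 3), Pow(q, 2))))
Mul(Function('h')(p), 34) = Mul(Add(Rational(-4, 3), Mul(Rational(2, 3), Pow(Rational(1, 10), 2))), 34) = Mul(Add(Rational(-4, 3), Mul(Rational(2, 3), Rational(1, 100))), 34) = Mul(Add(Rational(-4, 3), Rational(1, 150)), 34) = Mul(Rational(-199, 150), 34) = Rational(-3383, 75)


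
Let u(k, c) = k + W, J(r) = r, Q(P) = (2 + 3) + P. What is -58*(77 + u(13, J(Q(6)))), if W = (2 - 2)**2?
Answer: -5220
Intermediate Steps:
Q(P) = 5 + P
W = 0 (W = 0**2 = 0)
u(k, c) = k (u(k, c) = k + 0 = k)
-58*(77 + u(13, J(Q(6)))) = -58*(77 + 13) = -58*90 = -5220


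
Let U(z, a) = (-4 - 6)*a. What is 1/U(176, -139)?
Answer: 1/1390 ≈ 0.00071942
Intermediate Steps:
U(z, a) = -10*a
1/U(176, -139) = 1/(-10*(-139)) = 1/1390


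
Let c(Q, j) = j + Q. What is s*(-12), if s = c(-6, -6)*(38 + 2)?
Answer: 5760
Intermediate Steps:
c(Q, j) = Q + j
s = -480 (s = (-6 - 6)*(38 + 2) = -12*40 = -480)
s*(-12) = -480*(-12) = 5760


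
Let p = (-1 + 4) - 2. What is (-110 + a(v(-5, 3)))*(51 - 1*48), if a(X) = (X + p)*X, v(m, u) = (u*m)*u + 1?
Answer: 5346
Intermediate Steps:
v(m, u) = 1 + m*u² (v(m, u) = (m*u)*u + 1 = m*u² + 1 = 1 + m*u²)
p = 1 (p = 3 - 2 = 1)
a(X) = X*(1 + X) (a(X) = (X + 1)*X = (1 + X)*X = X*(1 + X))
(-110 + a(v(-5, 3)))*(51 - 1*48) = (-110 + (1 - 5*3²)*(1 + (1 - 5*3²)))*(51 - 1*48) = (-110 + (1 - 5*9)*(1 + (1 - 5*9)))*(51 - 48) = (-110 + (1 - 45)*(1 + (1 - 45)))*3 = (-110 - 44*(1 - 44))*3 = (-110 - 44*(-43))*3 = (-110 + 1892)*3 = 1782*3 = 5346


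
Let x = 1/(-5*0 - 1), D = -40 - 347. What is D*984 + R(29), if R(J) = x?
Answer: -380809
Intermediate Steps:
D = -387
x = -1 (x = 1/(0 - 1) = 1/(-1) = -1)
R(J) = -1
D*984 + R(29) = -387*984 - 1 = -380808 - 1 = -380809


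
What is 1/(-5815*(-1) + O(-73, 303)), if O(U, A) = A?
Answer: 1/6118 ≈ 0.00016345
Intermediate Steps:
1/(-5815*(-1) + O(-73, 303)) = 1/(-5815*(-1) + 303) = 1/(5815 + 303) = 1/6118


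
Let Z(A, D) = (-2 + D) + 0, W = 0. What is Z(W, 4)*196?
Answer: 392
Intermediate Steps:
Z(A, D) = -2 + D
Z(W, 4)*196 = (-2 + 4)*196 = 2*196 = 392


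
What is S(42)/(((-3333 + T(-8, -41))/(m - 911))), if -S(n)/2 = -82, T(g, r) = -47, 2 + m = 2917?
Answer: -82164/845 ≈ -97.235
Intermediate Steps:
m = 2915 (m = -2 + 2917 = 2915)
S(n) = 164 (S(n) = -2*(-82) = 164)
S(42)/(((-3333 + T(-8, -41))/(m - 911))) = 164/(((-3333 - 47)/(2915 - 911))) = 164/((-3380/2004)) = 164/((-3380*1/2004)) = 164/(-845/501) = 164*(-501/845) = -82164/845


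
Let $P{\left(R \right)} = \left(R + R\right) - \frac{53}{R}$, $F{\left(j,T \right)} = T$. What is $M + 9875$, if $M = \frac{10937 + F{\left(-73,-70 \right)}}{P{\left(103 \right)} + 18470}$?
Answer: $\frac{18996422426}{1923575} \approx 9875.6$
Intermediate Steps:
$P{\left(R \right)} = - \frac{53}{R} + 2 R$ ($P{\left(R \right)} = 2 R - \frac{53}{R} = - \frac{53}{R} + 2 R$)
$M = \frac{1119301}{1923575}$ ($M = \frac{10937 - 70}{\left(- \frac{53}{103} + 2 \cdot 103\right) + 18470} = \frac{10867}{\left(\left(-53\right) \frac{1}{103} + 206\right) + 18470} = \frac{10867}{\left(- \frac{53}{103} + 206\right) + 18470} = \frac{10867}{\frac{21165}{103} + 18470} = \frac{10867}{\frac{1923575}{103}} = 10867 \cdot \frac{103}{1923575} = \frac{1119301}{1923575} \approx 0.58189$)
$M + 9875 = \frac{1119301}{1923575} + 9875 = \frac{18996422426}{1923575}$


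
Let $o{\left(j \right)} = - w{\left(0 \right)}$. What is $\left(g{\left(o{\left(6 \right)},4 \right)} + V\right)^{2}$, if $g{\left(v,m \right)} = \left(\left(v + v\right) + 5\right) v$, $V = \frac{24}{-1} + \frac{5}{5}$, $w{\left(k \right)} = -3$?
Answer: $100$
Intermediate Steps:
$V = -23$ ($V = 24 \left(-1\right) + 5 \cdot \frac{1}{5} = -24 + 1 = -23$)
$o{\left(j \right)} = 3$ ($o{\left(j \right)} = \left(-1\right) \left(-3\right) = 3$)
$g{\left(v,m \right)} = v \left(5 + 2 v\right)$ ($g{\left(v,m \right)} = \left(2 v + 5\right) v = \left(5 + 2 v\right) v = v \left(5 + 2 v\right)$)
$\left(g{\left(o{\left(6 \right)},4 \right)} + V\right)^{2} = \left(3 \left(5 + 2 \cdot 3\right) - 23\right)^{2} = \left(3 \left(5 + 6\right) - 23\right)^{2} = \left(3 \cdot 11 - 23\right)^{2} = \left(33 - 23\right)^{2} = 10^{2} = 100$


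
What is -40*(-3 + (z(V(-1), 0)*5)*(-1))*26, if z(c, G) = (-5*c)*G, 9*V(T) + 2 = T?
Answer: 3120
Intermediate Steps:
V(T) = -2/9 + T/9
z(c, G) = -5*G*c
-40*(-3 + (z(V(-1), 0)*5)*(-1))*26 = -40*(-3 + (-5*0*(-2/9 + (⅑)*(-1))*5)*(-1))*26 = -40*(-3 + (-5*0*(-2/9 - ⅑)*5)*(-1))*26 = -40*(-3 + (-5*0*(-⅓)*5)*(-1))*26 = -40*(-3 + (0*5)*(-1))*26 = -40*(-3 + 0*(-1))*26 = -40*(-3 + 0)*26 = -40*(-3)*26 = -20*(-6)*26 = 120*26 = 3120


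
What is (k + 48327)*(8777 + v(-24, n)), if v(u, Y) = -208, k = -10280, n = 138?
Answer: 326024743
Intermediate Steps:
(k + 48327)*(8777 + v(-24, n)) = (-10280 + 48327)*(8777 - 208) = 38047*8569 = 326024743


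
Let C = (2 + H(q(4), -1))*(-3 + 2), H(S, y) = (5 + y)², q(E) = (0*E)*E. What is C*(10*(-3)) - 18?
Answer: 522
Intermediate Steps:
q(E) = 0 (q(E) = 0*E = 0)
C = -18 (C = (2 + (5 - 1)²)*(-3 + 2) = (2 + 4²)*(-1) = (2 + 16)*(-1) = 18*(-1) = -18)
C*(10*(-3)) - 18 = -180*(-3) - 18 = -18*(-30) - 18 = 540 - 18 = 522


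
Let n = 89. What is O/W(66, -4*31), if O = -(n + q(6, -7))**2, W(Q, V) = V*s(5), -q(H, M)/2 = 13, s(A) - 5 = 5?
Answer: 3969/1240 ≈ 3.2008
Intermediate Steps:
s(A) = 10 (s(A) = 5 + 5 = 10)
q(H, M) = -26 (q(H, M) = -2*13 = -26)
W(Q, V) = 10*V (W(Q, V) = V*10 = 10*V)
O = -3969 (O = -(89 - 26)**2 = -1*63**2 = -1*3969 = -3969)
O/W(66, -4*31) = -3969/(10*(-4*31)) = -3969/(10*(-124)) = -3969/(-1240) = -3969*(-1/1240) = 3969/1240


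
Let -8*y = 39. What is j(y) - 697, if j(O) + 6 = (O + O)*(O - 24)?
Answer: -13487/32 ≈ -421.47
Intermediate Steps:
y = -39/8 (y = -⅛*39 = -39/8 ≈ -4.8750)
j(O) = -6 + 2*O*(-24 + O) (j(O) = -6 + (O + O)*(O - 24) = -6 + (2*O)*(-24 + O) = -6 + 2*O*(-24 + O))
j(y) - 697 = (-6 - 48*(-39/8) + 2*(-39/8)²) - 697 = (-6 + 234 + 2*(1521/64)) - 697 = (-6 + 234 + 1521/32) - 697 = 8817/32 - 697 = -13487/32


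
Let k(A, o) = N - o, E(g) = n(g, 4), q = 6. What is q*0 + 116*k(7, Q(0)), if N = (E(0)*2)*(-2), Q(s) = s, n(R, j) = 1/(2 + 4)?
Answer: -232/3 ≈ -77.333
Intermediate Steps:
n(R, j) = 1/6
E(g) = 1/6
N = -2/3 (N = ((1/6)*2)*(-2) = (1/3)*(-2) = -2/3 ≈ -0.66667)
k(A, o) = -2/3 - o
q*0 + 116*k(7, Q(0)) = 6*0 + 116*(-2/3 - 1*0) = 0 + 116*(-2/3 + 0) = 0 + 116*(-2/3) = 0 - 232/3 = -232/3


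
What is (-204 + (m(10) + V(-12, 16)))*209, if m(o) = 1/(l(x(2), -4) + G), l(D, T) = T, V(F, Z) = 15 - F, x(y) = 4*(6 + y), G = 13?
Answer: -332728/9 ≈ -36970.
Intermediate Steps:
x(y) = 24 + 4*y
m(o) = ⅑ (m(o) = 1/(-4 + 13) = 1/9 = ⅑)
(-204 + (m(10) + V(-12, 16)))*209 = (-204 + (⅑ + (15 - 1*(-12))))*209 = (-204 + (⅑ + (15 + 12)))*209 = (-204 + (⅑ + 27))*209 = (-204 + 244/9)*209 = -1592/9*209 = -332728/9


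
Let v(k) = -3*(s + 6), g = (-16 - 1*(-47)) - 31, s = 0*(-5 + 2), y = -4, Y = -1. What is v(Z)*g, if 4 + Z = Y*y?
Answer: 0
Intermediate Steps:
s = 0 (s = 0*(-3) = 0)
Z = 0 (Z = -4 - 1*(-4) = -4 + 4 = 0)
g = 0 (g = (-16 + 47) - 31 = 31 - 31 = 0)
v(k) = -18 (v(k) = -3*(0 + 6) = -3*6 = -18)
v(Z)*g = -18*0 = 0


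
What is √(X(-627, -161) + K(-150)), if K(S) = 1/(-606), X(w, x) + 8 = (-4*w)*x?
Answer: I*√148288428462/606 ≈ 635.45*I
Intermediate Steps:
X(w, x) = -8 - 4*w*x (X(w, x) = -8 + (-4*w)*x = -8 - 4*w*x)
K(S) = -1/606
√(X(-627, -161) + K(-150)) = √((-8 - 4*(-627)*(-161)) - 1/606) = √((-8 - 403788) - 1/606) = √(-403796 - 1/606) = √(-244700377/606) = I*√148288428462/606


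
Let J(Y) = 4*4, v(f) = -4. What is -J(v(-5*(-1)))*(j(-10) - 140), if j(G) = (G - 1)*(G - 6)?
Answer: -576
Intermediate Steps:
j(G) = (-1 + G)*(-6 + G)
J(Y) = 16
-J(v(-5*(-1)))*(j(-10) - 140) = -16*((6 + (-10)² - 7*(-10)) - 140) = -16*((6 + 100 + 70) - 140) = -16*(176 - 140) = -16*36 = -1*576 = -576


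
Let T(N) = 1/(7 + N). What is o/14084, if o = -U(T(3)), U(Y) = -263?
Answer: 263/14084 ≈ 0.018674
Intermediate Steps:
o = 263 (o = -1*(-263) = 263)
o/14084 = 263/14084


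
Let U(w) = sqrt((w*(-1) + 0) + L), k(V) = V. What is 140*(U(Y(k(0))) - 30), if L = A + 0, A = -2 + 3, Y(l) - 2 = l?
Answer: -4200 + 140*I ≈ -4200.0 + 140.0*I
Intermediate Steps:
Y(l) = 2 + l
A = 1
L = 1 (L = 1 + 0 = 1)
U(w) = sqrt(1 - w) (U(w) = sqrt((w*(-1) + 0) + 1) = sqrt((-w + 0) + 1) = sqrt(-w + 1) = sqrt(1 - w))
140*(U(Y(k(0))) - 30) = 140*(sqrt(1 - (2 + 0)) - 30) = 140*(sqrt(1 - 1*2) - 30) = 140*(sqrt(1 - 2) - 30) = 140*(sqrt(-1) - 30) = 140*(I - 30) = 140*(-30 + I) = -4200 + 140*I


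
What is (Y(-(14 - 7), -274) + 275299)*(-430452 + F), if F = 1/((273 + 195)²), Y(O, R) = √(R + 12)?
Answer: -25955002199260253/219024 - 94279318847*I*√262/219024 ≈ -1.185e+11 - 6.9675e+6*I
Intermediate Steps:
Y(O, R) = √(12 + R)
F = 1/219024 (F = 1/(468²) = 1/219024 ≈ 4.5657e-6)
(Y(-(14 - 7), -274) + 275299)*(-430452 + F) = (√(12 - 274) + 275299)*(-430452 + 1/219024) = (√(-262) + 275299)*(-94279318847/219024) = (I*√262 + 275299)*(-94279318847/219024) = (275299 + I*√262)*(-94279318847/219024) = -25955002199260253/219024 - 94279318847*I*√262/219024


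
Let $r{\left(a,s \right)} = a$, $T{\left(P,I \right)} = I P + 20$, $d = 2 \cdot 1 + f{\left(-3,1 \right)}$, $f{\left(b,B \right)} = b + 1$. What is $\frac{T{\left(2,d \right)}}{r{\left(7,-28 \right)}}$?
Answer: $\frac{20}{7} \approx 2.8571$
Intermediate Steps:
$f{\left(b,B \right)} = 1 + b$
$d = 0$ ($d = 2 \cdot 1 + \left(1 - 3\right) = 2 - 2 = 0$)
$T{\left(P,I \right)} = 20 + I P$
$\frac{T{\left(2,d \right)}}{r{\left(7,-28 \right)}} = \frac{20 + 0 \cdot 2}{7} = \left(20 + 0\right) \frac{1}{7} = 20 \cdot \frac{1}{7} = \frac{20}{7}$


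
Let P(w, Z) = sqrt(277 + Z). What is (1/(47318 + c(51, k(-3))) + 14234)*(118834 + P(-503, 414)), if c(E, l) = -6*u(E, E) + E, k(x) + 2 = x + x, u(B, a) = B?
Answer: 79606271889662/47063 + 669894743*sqrt(691)/47063 ≈ 1.6919e+9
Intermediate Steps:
k(x) = -2 + 2*x (k(x) = -2 + (x + x) = -2 + 2*x)
c(E, l) = -5*E (c(E, l) = -6*E + E = -5*E)
(1/(47318 + c(51, k(-3))) + 14234)*(118834 + P(-503, 414)) = (1/(47318 - 5*51) + 14234)*(118834 + sqrt(277 + 414)) = (1/(47318 - 255) + 14234)*(118834 + sqrt(691)) = (1/47063 + 14234)*(118834 + sqrt(691)) = 669894743*(118834 + sqrt(691))/47063 = 79606271889662/47063 + 669894743*sqrt(691)/47063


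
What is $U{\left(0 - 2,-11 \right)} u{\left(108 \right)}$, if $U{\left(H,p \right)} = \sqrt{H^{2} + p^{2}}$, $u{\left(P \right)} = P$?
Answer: $540 \sqrt{5} \approx 1207.5$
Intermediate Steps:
$U{\left(0 - 2,-11 \right)} u{\left(108 \right)} = \sqrt{\left(0 - 2\right)^{2} + \left(-11\right)^{2}} \cdot 108 = \sqrt{\left(0 - 2\right)^{2} + 121} \cdot 108 = \sqrt{\left(-2\right)^{2} + 121} \cdot 108 = \sqrt{4 + 121} \cdot 108 = \sqrt{125} \cdot 108 = 5 \sqrt{5} \cdot 108 = 540 \sqrt{5}$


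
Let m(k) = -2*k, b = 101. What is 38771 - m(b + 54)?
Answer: 39081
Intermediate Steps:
38771 - m(b + 54) = 38771 - (-2)*(101 + 54) = 38771 - (-2)*155 = 38771 - 1*(-310) = 38771 + 310 = 39081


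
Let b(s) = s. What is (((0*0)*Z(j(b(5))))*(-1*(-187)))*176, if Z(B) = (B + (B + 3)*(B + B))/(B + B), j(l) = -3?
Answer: 0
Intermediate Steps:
Z(B) = (B + 2*B*(3 + B))/(2*B) (Z(B) = (B + (3 + B)*(2*B))/((2*B)) = (B + 2*B*(3 + B))*(1/(2*B)) = (B + 2*B*(3 + B))/(2*B))
(((0*0)*Z(j(b(5))))*(-1*(-187)))*176 = (((0*0)*(7/2 - 3))*(-1*(-187)))*176 = ((0*(1/2))*187)*176 = (0*187)*176 = 0*176 = 0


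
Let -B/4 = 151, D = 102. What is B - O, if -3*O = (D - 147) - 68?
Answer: -1925/3 ≈ -641.67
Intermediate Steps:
B = -604 (B = -4*151 = -604)
O = 113/3 (O = -((102 - 147) - 68)/3 = -(-45 - 68)/3 = -⅓*(-113) = 113/3 ≈ 37.667)
B - O = -604 - 1*113/3 = -604 - 113/3 = -1925/3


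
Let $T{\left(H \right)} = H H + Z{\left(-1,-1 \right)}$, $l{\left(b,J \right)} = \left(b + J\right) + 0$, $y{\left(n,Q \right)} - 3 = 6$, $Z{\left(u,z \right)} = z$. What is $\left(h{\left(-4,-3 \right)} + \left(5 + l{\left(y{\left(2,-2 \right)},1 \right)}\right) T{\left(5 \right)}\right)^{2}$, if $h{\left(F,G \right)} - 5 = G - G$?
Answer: $133225$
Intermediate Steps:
$h{\left(F,G \right)} = 5$ ($h{\left(F,G \right)} = 5 + \left(G - G\right) = 5 + 0 = 5$)
$y{\left(n,Q \right)} = 9$ ($y{\left(n,Q \right)} = 3 + 6 = 9$)
$l{\left(b,J \right)} = J + b$ ($l{\left(b,J \right)} = \left(J + b\right) + 0 = J + b$)
$T{\left(H \right)} = -1 + H^{2}$ ($T{\left(H \right)} = H H - 1 = H^{2} - 1 = -1 + H^{2}$)
$\left(h{\left(-4,-3 \right)} + \left(5 + l{\left(y{\left(2,-2 \right)},1 \right)}\right) T{\left(5 \right)}\right)^{2} = \left(5 + \left(5 + \left(1 + 9\right)\right) \left(-1 + 5^{2}\right)\right)^{2} = \left(5 + \left(5 + 10\right) \left(-1 + 25\right)\right)^{2} = \left(5 + 15 \cdot 24\right)^{2} = \left(5 + 360\right)^{2} = 365^{2} = 133225$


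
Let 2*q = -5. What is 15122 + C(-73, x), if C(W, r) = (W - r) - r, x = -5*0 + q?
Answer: 15054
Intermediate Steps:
q = -5/2 (q = (1/2)*(-5) = -5/2 ≈ -2.5000)
x = -5/2 (x = -5*0 - 5/2 = 0 - 5/2 = -5/2 ≈ -2.5000)
C(W, r) = W - 2*r
15122 + C(-73, x) = 15122 + (-73 - 2*(-5/2)) = 15122 + (-73 + 5) = 15122 - 68 = 15054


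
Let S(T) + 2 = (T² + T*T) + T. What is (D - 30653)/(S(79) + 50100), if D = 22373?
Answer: -8280/62659 ≈ -0.13214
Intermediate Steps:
S(T) = -2 + T + 2*T² (S(T) = -2 + ((T² + T*T) + T) = -2 + ((T² + T²) + T) = -2 + (2*T² + T) = -2 + (T + 2*T²) = -2 + T + 2*T²)
(D - 30653)/(S(79) + 50100) = (22373 - 30653)/((-2 + 79 + 2*79²) + 50100) = -8280/((-2 + 79 + 2*6241) + 50100) = -8280/((-2 + 79 + 12482) + 50100) = -8280/(12559 + 50100) = -8280/62659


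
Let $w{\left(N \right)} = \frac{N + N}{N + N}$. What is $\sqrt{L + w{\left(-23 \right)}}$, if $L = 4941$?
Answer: $\sqrt{4942} \approx 70.299$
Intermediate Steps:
$w{\left(N \right)} = 1$ ($w{\left(N \right)} = \frac{2 N}{2 N} = 2 N \frac{1}{2 N} = 1$)
$\sqrt{L + w{\left(-23 \right)}} = \sqrt{4941 + 1} = \sqrt{4942}$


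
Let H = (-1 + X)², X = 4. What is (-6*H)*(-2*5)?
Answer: 540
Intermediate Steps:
H = 9 (H = (-1 + 4)² = 3² = 9)
(-6*H)*(-2*5) = (-6*9)*(-2*5) = -54*(-10) = 540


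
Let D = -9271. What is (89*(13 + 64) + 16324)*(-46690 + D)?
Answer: -1297008097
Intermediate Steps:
(89*(13 + 64) + 16324)*(-46690 + D) = (89*(13 + 64) + 16324)*(-46690 - 9271) = (89*77 + 16324)*(-55961) = (6853 + 16324)*(-55961) = 23177*(-55961) = -1297008097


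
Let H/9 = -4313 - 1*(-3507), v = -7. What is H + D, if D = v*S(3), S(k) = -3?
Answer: -7233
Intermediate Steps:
H = -7254 (H = 9*(-4313 - 1*(-3507)) = 9*(-4313 + 3507) = 9*(-806) = -7254)
D = 21 (D = -7*(-3) = 21)
H + D = -7254 + 21 = -7233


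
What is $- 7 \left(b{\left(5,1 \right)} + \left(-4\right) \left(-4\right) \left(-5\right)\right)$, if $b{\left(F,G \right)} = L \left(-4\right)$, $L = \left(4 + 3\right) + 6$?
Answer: $924$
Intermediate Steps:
$L = 13$ ($L = 7 + 6 = 13$)
$b{\left(F,G \right)} = -52$ ($b{\left(F,G \right)} = 13 \left(-4\right) = -52$)
$- 7 \left(b{\left(5,1 \right)} + \left(-4\right) \left(-4\right) \left(-5\right)\right) = - 7 \left(-52 + \left(-4\right) \left(-4\right) \left(-5\right)\right) = - 7 \left(-52 + 16 \left(-5\right)\right) = - 7 \left(-52 - 80\right) = \left(-7\right) \left(-132\right) = 924$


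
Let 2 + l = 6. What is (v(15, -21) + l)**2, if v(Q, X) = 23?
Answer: 729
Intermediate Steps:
l = 4 (l = -2 + 6 = 4)
(v(15, -21) + l)**2 = (23 + 4)**2 = 27**2 = 729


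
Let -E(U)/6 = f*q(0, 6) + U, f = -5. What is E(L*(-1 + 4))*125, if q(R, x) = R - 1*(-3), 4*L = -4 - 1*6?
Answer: 16875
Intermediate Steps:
L = -5/2 (L = (-4 - 1*6)/4 = (-4 - 6)/4 = (1/4)*(-10) = -5/2 ≈ -2.5000)
q(R, x) = 3 + R (q(R, x) = R + 3 = 3 + R)
E(U) = 90 - 6*U (E(U) = -6*(-5*(3 + 0) + U) = -6*(-5*3 + U) = -6*(-15 + U) = 90 - 6*U)
E(L*(-1 + 4))*125 = (90 - (-15)*(-1 + 4))*125 = (90 - (-15)*3)*125 = (90 - 6*(-15/2))*125 = (90 + 45)*125 = 135*125 = 16875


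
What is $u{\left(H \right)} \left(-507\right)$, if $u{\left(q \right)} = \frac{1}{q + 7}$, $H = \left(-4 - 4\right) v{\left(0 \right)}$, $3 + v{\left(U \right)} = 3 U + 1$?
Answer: $- \frac{507}{23} \approx -22.043$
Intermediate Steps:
$v{\left(U \right)} = -2 + 3 U$ ($v{\left(U \right)} = -3 + \left(3 U + 1\right) = -3 + \left(1 + 3 U\right) = -2 + 3 U$)
$H = 16$ ($H = \left(-4 - 4\right) \left(-2 + 3 \cdot 0\right) = - 8 \left(-2 + 0\right) = \left(-8\right) \left(-2\right) = 16$)
$u{\left(q \right)} = \frac{1}{7 + q}$
$u{\left(H \right)} \left(-507\right) = \frac{1}{7 + 16} \left(-507\right) = \frac{1}{23} \left(-507\right) = - \frac{507}{23}$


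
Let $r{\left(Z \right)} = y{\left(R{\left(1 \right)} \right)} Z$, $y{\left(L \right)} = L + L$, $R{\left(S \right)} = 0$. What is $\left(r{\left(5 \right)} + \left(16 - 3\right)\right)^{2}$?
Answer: $169$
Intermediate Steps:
$y{\left(L \right)} = 2 L$
$r{\left(Z \right)} = 0$ ($r{\left(Z \right)} = 2 \cdot 0 Z = 0 Z = 0$)
$\left(r{\left(5 \right)} + \left(16 - 3\right)\right)^{2} = \left(0 + \left(16 - 3\right)\right)^{2} = \left(0 + 13\right)^{2} = 13^{2} = 169$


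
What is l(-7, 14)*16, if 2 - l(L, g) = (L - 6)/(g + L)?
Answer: 432/7 ≈ 61.714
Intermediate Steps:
l(L, g) = 2 - (-6 + L)/(L + g) (l(L, g) = 2 - (L - 6)/(g + L) = 2 - (-6 + L)/(L + g))
l(-7, 14)*16 = ((6 - 7 + 2*14)/(-7 + 14))*16 = ((6 - 7 + 28)/7)*16 = ((1/7)*27)*16 = (27/7)*16 = 432/7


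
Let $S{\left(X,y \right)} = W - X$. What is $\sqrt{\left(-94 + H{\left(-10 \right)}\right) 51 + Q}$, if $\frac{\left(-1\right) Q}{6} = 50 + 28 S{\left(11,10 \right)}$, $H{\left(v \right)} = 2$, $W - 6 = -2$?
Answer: $6 i \sqrt{106} \approx 61.774 i$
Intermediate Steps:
$W = 4$ ($W = 6 - 2 = 4$)
$S{\left(X,y \right)} = 4 - X$
$Q = 876$ ($Q = - 6 \left(50 + 28 \left(4 - 11\right)\right) = - 6 \left(50 + 28 \left(-7\right)\right) = - 6 \left(50 - 196\right) = \left(-6\right) \left(-146\right) = 876$)
$\sqrt{\left(-94 + H{\left(-10 \right)}\right) 51 + Q} = \sqrt{\left(-94 + 2\right) 51 + 876} = \sqrt{\left(-92\right) 51 + 876} = \sqrt{-4692 + 876} = \sqrt{-3816} = 6 i \sqrt{106}$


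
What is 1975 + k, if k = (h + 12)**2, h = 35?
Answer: 4184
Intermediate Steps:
k = 2209 (k = (35 + 12)**2 = 47**2 = 2209)
1975 + k = 1975 + 2209 = 4184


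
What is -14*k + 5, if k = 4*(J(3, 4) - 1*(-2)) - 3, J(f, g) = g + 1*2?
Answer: -401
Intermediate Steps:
J(f, g) = 2 + g (J(f, g) = g + 2 = 2 + g)
k = 29 (k = 4*((2 + 4) - 1*(-2)) - 3 = 4*(6 + 2) - 3 = 4*8 - 3 = 32 - 3 = 29)
-14*k + 5 = -14*29 + 5 = -406 + 5 = -401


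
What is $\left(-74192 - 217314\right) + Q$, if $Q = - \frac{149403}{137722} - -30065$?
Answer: $- \frac{36006326805}{137722} \approx -2.6144 \cdot 10^{5}$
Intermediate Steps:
$Q = \frac{4140462527}{137722}$ ($Q = \left(-149403\right) \frac{1}{137722} + 30065 = - \frac{149403}{137722} + 30065 = \frac{4140462527}{137722} \approx 30064.0$)
$\left(-74192 - 217314\right) + Q = \left(-74192 - 217314\right) + \frac{4140462527}{137722} = -291506 + \frac{4140462527}{137722} = - \frac{36006326805}{137722}$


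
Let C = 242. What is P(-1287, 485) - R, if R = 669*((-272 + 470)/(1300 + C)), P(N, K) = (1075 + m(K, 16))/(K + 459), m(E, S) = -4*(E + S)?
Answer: -21079441/242608 ≈ -86.887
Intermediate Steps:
m(E, S) = -4*E - 4*S
P(N, K) = (1011 - 4*K)/(459 + K) (P(N, K) = (1075 + (-4*K - 4*16))/(K + 459) = (1075 + (-4*K - 64))/(459 + K) = (1075 + (-64 - 4*K))/(459 + K) = (1011 - 4*K)/(459 + K))
R = 22077/257 (R = 669*((-272 + 470)/(1300 + 242)) = 669*(198/1542) = 669*(198*(1/1542)) = 669*(33/257) = 22077/257 ≈ 85.903)
P(-1287, 485) - R = (1011 - 4*485)/(459 + 485) - 1*22077/257 = (1011 - 1940)/944 - 22077/257 = (1/944)*(-929) - 22077/257 = -929/944 - 22077/257 = -21079441/242608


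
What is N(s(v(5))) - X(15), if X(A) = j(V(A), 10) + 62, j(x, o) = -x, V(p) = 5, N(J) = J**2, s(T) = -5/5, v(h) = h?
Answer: -56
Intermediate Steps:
s(T) = -1 (s(T) = -5*1/5 = -1)
X(A) = 57 (X(A) = -1*5 + 62 = -5 + 62 = 57)
N(s(v(5))) - X(15) = (-1)**2 - 1*57 = 1 - 57 = -56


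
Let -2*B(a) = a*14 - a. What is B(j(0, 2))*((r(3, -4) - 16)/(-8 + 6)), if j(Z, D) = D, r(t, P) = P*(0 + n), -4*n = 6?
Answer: -65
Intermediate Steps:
n = -3/2 (n = -¼*6 = -3/2 ≈ -1.5000)
r(t, P) = -3*P/2 (r(t, P) = P*(0 - 3/2) = P*(-3/2) = -3*P/2)
B(a) = -13*a/2 (B(a) = -(a*14 - a)/2 = -(14*a - a)/2 = -13*a/2)
B(j(0, 2))*((r(3, -4) - 16)/(-8 + 6)) = (-13/2*2)*((-3/2*(-4) - 16)/(-8 + 6)) = -13*(6 - 16)/(-2) = -(-130)*(-1)/2 = -13*5 = -65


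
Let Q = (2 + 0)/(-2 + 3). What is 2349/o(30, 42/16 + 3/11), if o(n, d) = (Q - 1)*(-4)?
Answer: -2349/4 ≈ -587.25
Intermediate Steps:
Q = 2 (Q = 2/1 = 2*1 = 2)
o(n, d) = -4 (o(n, d) = (2 - 1)*(-4) = 1*(-4) = -4)
2349/o(30, 42/16 + 3/11) = 2349/(-4) = 2349*(-¼) = -2349/4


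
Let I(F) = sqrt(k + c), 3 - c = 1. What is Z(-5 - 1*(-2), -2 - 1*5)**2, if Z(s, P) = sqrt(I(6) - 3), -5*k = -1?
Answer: -3 + sqrt(55)/5 ≈ -1.5168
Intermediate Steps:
k = 1/5 (k = -1/5*(-1) = 1/5 ≈ 0.20000)
c = 2 (c = 3 - 1*1 = 3 - 1 = 2)
I(F) = sqrt(55)/5 (I(F) = sqrt(1/5 + 2) = sqrt(11/5) = sqrt(55)/5)
Z(s, P) = sqrt(-3 + sqrt(55)/5) (Z(s, P) = sqrt(sqrt(55)/5 - 3) = sqrt(-3 + sqrt(55)/5))
Z(-5 - 1*(-2), -2 - 1*5)**2 = (sqrt(-75 + 5*sqrt(55))/5)**2 = -3 + sqrt(55)/5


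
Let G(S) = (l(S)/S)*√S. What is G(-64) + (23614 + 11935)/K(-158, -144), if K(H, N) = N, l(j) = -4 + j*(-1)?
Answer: -35549/144 - 15*I/2 ≈ -246.87 - 7.5*I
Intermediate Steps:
l(j) = -4 - j
G(S) = (-4 - S)/√S (G(S) = ((-4 - S)/S)*√S = (-4 - S)/√S)
G(-64) + (23614 + 11935)/K(-158, -144) = (-4 - 1*(-64))/√(-64) + (23614 + 11935)/(-144) = (-I/8)*(-4 + 64) + 35549*(-1/144) = -I/8*60 - 35549/144 = -15*I/2 - 35549/144 = -35549/144 - 15*I/2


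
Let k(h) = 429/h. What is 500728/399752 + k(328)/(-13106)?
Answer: 269042751187/214805138192 ≈ 1.2525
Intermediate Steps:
500728/399752 + k(328)/(-13106) = 500728/399752 + (429/328)/(-13106) = 500728*(1/399752) + (429*(1/328))*(-1/13106) = 62591/49969 + (429/328)*(-1/13106) = 62591/49969 - 429/4298768 = 269042751187/214805138192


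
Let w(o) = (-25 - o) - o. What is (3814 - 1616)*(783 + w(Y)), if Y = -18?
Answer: 1745212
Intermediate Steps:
w(o) = -25 - 2*o
(3814 - 1616)*(783 + w(Y)) = (3814 - 1616)*(783 + (-25 - 2*(-18))) = 2198*(783 + (-25 + 36)) = 2198*(783 + 11) = 2198*794 = 1745212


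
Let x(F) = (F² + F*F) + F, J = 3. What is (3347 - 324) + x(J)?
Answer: 3044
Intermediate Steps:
x(F) = F + 2*F² (x(F) = (F² + F²) + F = 2*F² + F = F + 2*F²)
(3347 - 324) + x(J) = (3347 - 324) + 3*(1 + 2*3) = 3023 + 3*(1 + 6) = 3023 + 3*7 = 3023 + 21 = 3044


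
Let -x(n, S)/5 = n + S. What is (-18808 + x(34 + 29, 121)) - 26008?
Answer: -45736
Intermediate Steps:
x(n, S) = -5*S - 5*n (x(n, S) = -5*(n + S) = -5*(S + n) = -5*S - 5*n)
(-18808 + x(34 + 29, 121)) - 26008 = (-18808 + (-5*121 - 5*(34 + 29))) - 26008 = (-18808 + (-605 - 5*63)) - 26008 = (-18808 + (-605 - 315)) - 26008 = (-18808 - 920) - 26008 = -19728 - 26008 = -45736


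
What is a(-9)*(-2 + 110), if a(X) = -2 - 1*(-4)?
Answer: 216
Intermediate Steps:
a(X) = 2 (a(X) = -2 + 4 = 2)
a(-9)*(-2 + 110) = 2*(-2 + 110) = 2*108 = 216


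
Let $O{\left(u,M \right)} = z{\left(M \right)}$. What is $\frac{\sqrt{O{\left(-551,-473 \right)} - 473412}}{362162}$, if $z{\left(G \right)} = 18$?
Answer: $\frac{i \sqrt{473394}}{362162} \approx 0.0018998 i$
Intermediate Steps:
$O{\left(u,M \right)} = 18$
$\frac{\sqrt{O{\left(-551,-473 \right)} - 473412}}{362162} = \frac{\sqrt{18 - 473412}}{362162} = \sqrt{-473394} \cdot \frac{1}{362162} = i \sqrt{473394} \cdot \frac{1}{362162} = \frac{i \sqrt{473394}}{362162}$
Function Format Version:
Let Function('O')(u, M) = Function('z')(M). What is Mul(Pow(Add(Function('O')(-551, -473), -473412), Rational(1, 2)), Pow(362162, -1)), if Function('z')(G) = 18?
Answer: Mul(Rational(1, 362162), I, Pow(473394, Rational(1, 2))) ≈ Mul(0.0018998, I)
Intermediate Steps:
Function('O')(u, M) = 18
Mul(Pow(Add(Function('O')(-551, -473), -473412), Rational(1, 2)), Pow(362162, -1)) = Mul(Pow(Add(18, -473412), Rational(1, 2)), Pow(362162, -1)) = Mul(Pow(-473394, Rational(1, 2)), Rational(1, 362162)) = Mul(Mul(I, Pow(473394, Rational(1, 2))), Rational(1, 362162)) = Mul(Rational(1, 362162), I, Pow(473394, Rational(1, 2)))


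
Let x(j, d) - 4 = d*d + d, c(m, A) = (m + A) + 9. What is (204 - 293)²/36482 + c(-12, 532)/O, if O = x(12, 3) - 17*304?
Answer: 467609/4085984 ≈ 0.11444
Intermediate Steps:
c(m, A) = 9 + A + m (c(m, A) = (A + m) + 9 = 9 + A + m)
x(j, d) = 4 + d + d² (x(j, d) = 4 + (d*d + d) = 4 + (d² + d) = 4 + (d + d²) = 4 + d + d²)
O = -5152 (O = (4 + 3 + 3²) - 17*304 = (4 + 3 + 9) - 5168 = 16 - 5168 = -5152)
(204 - 293)²/36482 + c(-12, 532)/O = (204 - 293)²/36482 + (9 + 532 - 12)/(-5152) = (-89)²*(1/36482) + 529*(-1/5152) = 7921*(1/36482) - 23/224 = 7921/36482 - 23/224 = 467609/4085984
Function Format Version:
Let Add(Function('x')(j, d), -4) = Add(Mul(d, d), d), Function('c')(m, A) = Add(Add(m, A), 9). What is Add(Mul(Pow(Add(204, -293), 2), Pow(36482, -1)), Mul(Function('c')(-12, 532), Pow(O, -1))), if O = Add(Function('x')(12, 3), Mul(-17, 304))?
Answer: Rational(467609, 4085984) ≈ 0.11444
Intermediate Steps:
Function('c')(m, A) = Add(9, A, m) (Function('c')(m, A) = Add(Add(A, m), 9) = Add(9, A, m))
Function('x')(j, d) = Add(4, d, Pow(d, 2)) (Function('x')(j, d) = Add(4, Add(Mul(d, d), d)) = Add(4, Add(Pow(d, 2), d)) = Add(4, Add(d, Pow(d, 2))) = Add(4, d, Pow(d, 2)))
O = -5152 (O = Add(Add(4, 3, Pow(3, 2)), Mul(-17, 304)) = Add(Add(4, 3, 9), -5168) = Add(16, -5168) = -5152)
Add(Mul(Pow(Add(204, -293), 2), Pow(36482, -1)), Mul(Function('c')(-12, 532), Pow(O, -1))) = Add(Mul(Pow(Add(204, -293), 2), Pow(36482, -1)), Mul(Add(9, 532, -12), Pow(-5152, -1))) = Add(Mul(Pow(-89, 2), Rational(1, 36482)), Mul(529, Rational(-1, 5152))) = Add(Mul(7921, Rational(1, 36482)), Rational(-23, 224)) = Add(Rational(7921, 36482), Rational(-23, 224)) = Rational(467609, 4085984)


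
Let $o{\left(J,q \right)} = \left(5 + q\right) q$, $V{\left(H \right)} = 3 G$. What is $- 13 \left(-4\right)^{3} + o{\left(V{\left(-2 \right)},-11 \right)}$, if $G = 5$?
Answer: $898$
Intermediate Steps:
$V{\left(H \right)} = 15$ ($V{\left(H \right)} = 3 \cdot 5 = 15$)
$o{\left(J,q \right)} = q \left(5 + q\right)$
$- 13 \left(-4\right)^{3} + o{\left(V{\left(-2 \right)},-11 \right)} = - 13 \left(-4\right)^{3} - 11 \left(5 - 11\right) = \left(-13\right) \left(-64\right) - -66 = 832 + 66 = 898$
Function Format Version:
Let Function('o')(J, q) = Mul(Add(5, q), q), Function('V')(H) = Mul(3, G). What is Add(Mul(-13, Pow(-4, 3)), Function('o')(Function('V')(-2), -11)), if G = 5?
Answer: 898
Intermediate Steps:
Function('V')(H) = 15 (Function('V')(H) = Mul(3, 5) = 15)
Function('o')(J, q) = Mul(q, Add(5, q))
Add(Mul(-13, Pow(-4, 3)), Function('o')(Function('V')(-2), -11)) = Add(Mul(-13, Pow(-4, 3)), Mul(-11, Add(5, -11))) = Add(Mul(-13, -64), Mul(-11, -6)) = Add(832, 66) = 898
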